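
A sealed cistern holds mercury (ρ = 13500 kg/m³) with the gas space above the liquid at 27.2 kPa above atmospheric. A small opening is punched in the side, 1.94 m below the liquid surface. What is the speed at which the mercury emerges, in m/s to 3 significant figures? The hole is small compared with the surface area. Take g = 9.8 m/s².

v = 6.48 m/s

Take point 1 at the surface (v₁ ≈ 0) and point 2 at the hole (at atmospheric pressure). Bernoulli: P₁ + ρg h = P_atm + ½ρv₂².
With P₁ − P_atm = 27200 Pa, v₂ = √(2gh + 2ΔP/ρ) = √(2·9.8·1.94 + 2·27200/13500) = 6.48 m/s.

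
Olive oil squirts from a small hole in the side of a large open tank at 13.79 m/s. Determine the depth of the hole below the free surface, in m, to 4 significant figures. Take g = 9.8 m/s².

h = 9.702 m

Inverting v = √(2gh) gives h = v² / 2g.
h = 13.79²/(2·9.8) = 190.2/19.60 = 9.702 m.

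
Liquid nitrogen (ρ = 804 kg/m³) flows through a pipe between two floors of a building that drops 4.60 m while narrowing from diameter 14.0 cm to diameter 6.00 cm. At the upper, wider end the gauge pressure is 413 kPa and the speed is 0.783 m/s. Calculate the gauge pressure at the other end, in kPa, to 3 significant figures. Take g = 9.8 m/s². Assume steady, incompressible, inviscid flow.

Mass conservation (A₁v₁ = A₂v₂) gives v₂ = 0.783 × 154/28.3 = 4.26 m/s.
Energy conservation along the streamline gives P₂ = P₁ − ½ρ(v₂² − v₁²) − ρg(h₂ − h₁).
P₂ = 413000 + ½·804·(0.783² − 4.26²) − 804·9.8·(−4.60) = 413000 + (-7060) − (-36200) = 442000 Pa.

P₂ = 442 kPa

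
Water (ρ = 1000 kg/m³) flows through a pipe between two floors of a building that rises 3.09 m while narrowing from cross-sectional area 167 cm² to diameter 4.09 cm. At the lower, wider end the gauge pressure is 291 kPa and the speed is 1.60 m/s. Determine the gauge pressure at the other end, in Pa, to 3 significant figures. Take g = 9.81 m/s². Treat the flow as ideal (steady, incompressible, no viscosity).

P₂ ≈ 55200 Pa

By continuity, v₂ = v₁·A₁/A₂ = 1.60·(167/13.1) = 20.3 m/s.
Applying Bernoulli between the two ends and solving for P₂: P₂ = P₁ + ½ρ(v₁² − v₂²) − ρgΔh.
P₂ = 291000 + ½·1000·(1.60² − 20.3²) − 1000·9.81·(+3.09) = 291000 + (-206000) − (30300) = 55200 Pa.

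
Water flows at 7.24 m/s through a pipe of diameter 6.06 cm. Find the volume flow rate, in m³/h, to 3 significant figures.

Q = A·v = 0.00288 m² × 7.24 m/s = 0.0209 m³/s.
Converting: 0.0209 m³/s × 3600 = 75.2 m³/h.

Q = 75.2 m³/h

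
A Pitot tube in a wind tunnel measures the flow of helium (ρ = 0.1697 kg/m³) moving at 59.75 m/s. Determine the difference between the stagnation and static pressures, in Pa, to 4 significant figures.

At the stagnation point the flow is brought to rest, so Bernoulli gives P_stag − P_static = ½ρv².
ΔP = ½·0.1697·59.75² = 302.9 Pa.

ΔP = 302.9 Pa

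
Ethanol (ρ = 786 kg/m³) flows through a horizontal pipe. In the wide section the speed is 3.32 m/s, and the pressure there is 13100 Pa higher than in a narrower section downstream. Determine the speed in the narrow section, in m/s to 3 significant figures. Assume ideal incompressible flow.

Horizontal Bernoulli: P₁ + ½ρv₁² = P₂ + ½ρv₂², so v₂² = v₁² + 2(P₁ − P₂)/ρ.
v₂ = √(3.32² + 2·13100/786) = √(11.0 + 33.3) = 6.66 m/s.

v₂ = 6.66 m/s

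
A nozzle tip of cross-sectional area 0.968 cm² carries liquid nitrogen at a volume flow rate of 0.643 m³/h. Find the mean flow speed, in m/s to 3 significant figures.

Q = 0.643 m³/h = 0.000179 m³/s.
v = Q/A = 0.000179 / 0.0000968 = 1.85 m/s.

v = 1.85 m/s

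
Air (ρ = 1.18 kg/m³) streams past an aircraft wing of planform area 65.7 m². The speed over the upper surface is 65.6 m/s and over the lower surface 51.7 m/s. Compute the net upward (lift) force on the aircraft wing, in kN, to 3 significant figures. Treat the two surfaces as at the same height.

From P + ½ρv² = const at equal height, P_low − P_up = ½ρ(v_up² − v_low²).
ΔP = ½·1.18·(65.6² − 51.7²) = 962 Pa.
Lift = ΔP · A = 962 × 65.7 = 63200 N.

63.2 kN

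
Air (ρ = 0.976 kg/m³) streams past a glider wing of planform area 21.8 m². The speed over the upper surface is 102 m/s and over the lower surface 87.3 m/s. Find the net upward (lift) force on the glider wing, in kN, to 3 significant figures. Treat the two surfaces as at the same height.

With equal heights on the two surfaces, Bernoulli gives P_lower − P_upper = ½ρ(v_upper² − v_lower²).
ΔP = ½·0.976·(102² − 87.3²) = 1360 Pa.
Lift = ΔP · A = 1360 × 21.8 = 29600 N.

F ≈ 29.6 kN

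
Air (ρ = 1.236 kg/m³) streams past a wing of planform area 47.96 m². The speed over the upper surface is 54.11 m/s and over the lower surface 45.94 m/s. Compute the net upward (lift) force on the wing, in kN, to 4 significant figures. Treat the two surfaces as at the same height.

F = 24.23 kN

The faster flow above has the lower pressure; Bernoulli (same height) gives ΔP = ½ρ(v_up² − v_low²).
ΔP = ½·1.236·(54.11² − 45.94²) = 505.2 Pa.
Lift = ΔP · A = 505.2 × 47.96 = 24230 N.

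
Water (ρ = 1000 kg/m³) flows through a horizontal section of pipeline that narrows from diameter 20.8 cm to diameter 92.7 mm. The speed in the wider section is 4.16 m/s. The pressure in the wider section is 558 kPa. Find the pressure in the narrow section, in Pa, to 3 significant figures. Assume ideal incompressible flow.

By continuity, v₂ = v₁·A₁/A₂ = 4.16·(340/67.5) = 20.9 m/s.
Bernoulli (h₁ = h₂): P₁ − P₂ = ½ρ(v₂² − v₁²).
P₂ = P₁ − ½ρ(v₂² − v₁²) = 558000 − ½·1000·(20.9² − 4.16²) = 558000 − 211000 = 347000 Pa.

P₂ = 347000 Pa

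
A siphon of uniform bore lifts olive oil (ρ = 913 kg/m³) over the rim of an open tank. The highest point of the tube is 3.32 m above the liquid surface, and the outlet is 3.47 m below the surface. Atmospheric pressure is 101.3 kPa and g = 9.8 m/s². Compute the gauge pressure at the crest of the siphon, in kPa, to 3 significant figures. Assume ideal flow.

From the surface to the outlet (both open to atmosphere, surface at rest): v = √(2g·h_out) = √(2·9.8·3.47) = 8.25 m/s.
The bore is uniform, so the speed at the crest is the same v. Bernoulli surface→crest: P_atm = P_top + ½ρv² + ρg·h_top.
P_top = 101300 − ½·913·8.25² − 913·9.8·3.32 = 40500 Pa. So P_gauge = P_top − P_atm = -60800 Pa.

P_gauge = -60.8 kPa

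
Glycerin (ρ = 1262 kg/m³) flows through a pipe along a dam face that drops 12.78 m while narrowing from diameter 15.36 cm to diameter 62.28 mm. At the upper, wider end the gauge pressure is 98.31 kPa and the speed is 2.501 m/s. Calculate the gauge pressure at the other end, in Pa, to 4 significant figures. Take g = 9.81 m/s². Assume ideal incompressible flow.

By continuity, v₂ = v₁·A₁/A₂ = 2.501·(185.3/30.46) = 15.21 m/s.
Energy conservation along the streamline gives P₂ = P₁ − ½ρ(v₂² − v₁²) − ρg(h₂ − h₁).
P₂ = 98310 + ½·1262·(2.501² − 15.21²) − 1262·9.81·(−12.78) = 98310 + (-142100) − (-158200) = 114500 Pa.

114500 Pa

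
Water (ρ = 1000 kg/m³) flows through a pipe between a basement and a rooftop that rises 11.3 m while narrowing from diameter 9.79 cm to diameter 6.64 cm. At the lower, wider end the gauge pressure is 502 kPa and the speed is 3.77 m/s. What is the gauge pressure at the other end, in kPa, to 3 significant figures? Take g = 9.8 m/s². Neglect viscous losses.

Continuity gives A₁v₁ = A₂v₂, so v₂ = (75.3 cm²)/(34.6 cm²) × 3.77 m/s = 8.20 m/s.
Bernoulli: P₁ + ½ρv₁² + ρg h₁ = P₂ + ½ρv₂² + ρg h₂, so P₂ = P₁ + ½ρ(v₁² − v₂²) − ρg(h₂ − h₁).
P₂ = 502000 + ½·1000·(3.77² − 8.20²) − 1000·9.8·(+11.3) = 502000 + (-26500) − (111000) = 365000 Pa.

P₂ ≈ 365 kPa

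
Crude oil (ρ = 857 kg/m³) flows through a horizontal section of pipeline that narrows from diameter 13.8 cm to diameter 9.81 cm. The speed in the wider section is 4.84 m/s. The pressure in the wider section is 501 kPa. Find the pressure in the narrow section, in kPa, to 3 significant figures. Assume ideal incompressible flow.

By continuity, v₂ = v₁·A₁/A₂ = 4.84·(150/75.6) = 9.58 m/s.
Along the horizontal streamline, P + ½ρv² is constant.
P₂ = P₁ − ½ρ(v₂² − v₁²) = 501000 − ½·857·(9.58² − 4.84²) = 501000 − 29300 = 472000 Pa.

472 kPa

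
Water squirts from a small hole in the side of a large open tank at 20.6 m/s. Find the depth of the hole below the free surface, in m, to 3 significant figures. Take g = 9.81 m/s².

h ≈ 21.6 m

Inverting v = √(2gh) gives h = v² / 2g.
h = 20.6²/(2·9.81) = 424/19.62 = 21.6 m.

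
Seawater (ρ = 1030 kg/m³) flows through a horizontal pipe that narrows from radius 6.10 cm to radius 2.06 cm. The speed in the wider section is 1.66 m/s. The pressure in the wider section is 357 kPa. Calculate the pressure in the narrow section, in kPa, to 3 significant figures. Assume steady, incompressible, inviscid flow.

P₂ ≈ 249 kPa

The volume flow rate is constant, so v₂ = (A₁/A₂)v₁ = (117/13.3)·1.66 = 14.6 m/s.
With no height change, Bernoulli's equation is P₁ + ½ρv₁² = P₂ + ½ρv₂².
P₂ = P₁ − ½ρ(v₂² − v₁²) = 357000 − ½·1030·(14.6² − 1.66²) = 357000 − 108000 = 249000 Pa.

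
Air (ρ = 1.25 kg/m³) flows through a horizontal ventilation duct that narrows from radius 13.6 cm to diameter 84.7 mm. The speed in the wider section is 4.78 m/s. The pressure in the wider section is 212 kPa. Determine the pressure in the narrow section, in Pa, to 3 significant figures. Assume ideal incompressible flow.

P₂ ≈ 210000 Pa

By continuity, v₂ = v₁·A₁/A₂ = 4.78·(581/56.3) = 49.3 m/s.
Bernoulli (h₁ = h₂): P₁ − P₂ = ½ρ(v₂² − v₁²).
P₂ = P₁ − ½ρ(v₂² − v₁²) = 212000 − ½·1.25·(49.3² − 4.78²) = 212000 − 1500 = 210000 Pa.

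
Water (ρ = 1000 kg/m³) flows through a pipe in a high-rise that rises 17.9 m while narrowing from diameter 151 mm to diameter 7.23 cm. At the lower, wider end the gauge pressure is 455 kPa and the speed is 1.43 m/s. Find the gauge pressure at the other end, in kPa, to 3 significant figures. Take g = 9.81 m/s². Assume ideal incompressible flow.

261 kPa

Continuity gives A₁v₁ = A₂v₂, so v₂ = (179 cm²)/(41.1 cm²) × 1.43 m/s = 6.24 m/s.
Applying Bernoulli between the two ends and solving for P₂: P₂ = P₁ + ½ρ(v₁² − v₂²) − ρgΔh.
P₂ = 455000 + ½·1000·(1.43² − 6.24²) − 1000·9.81·(+17.9) = 455000 + (-18400) − (176000) = 261000 Pa.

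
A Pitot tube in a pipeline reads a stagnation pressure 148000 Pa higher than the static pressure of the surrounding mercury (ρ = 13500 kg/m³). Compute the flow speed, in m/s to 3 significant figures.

The dynamic pressure equals the rise in static pressure at the stagnation point: ΔP = ½ρv².
v = √(2ΔP/ρ) = √(2·148000/13500) = 4.68 m/s.

v ≈ 4.68 m/s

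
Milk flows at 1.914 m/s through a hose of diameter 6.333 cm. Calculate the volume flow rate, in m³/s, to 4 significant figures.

Q ≈ 0.006029 m³/s

Q = A·v = 0.003150 m² × 1.914 m/s = 0.006029 m³/s.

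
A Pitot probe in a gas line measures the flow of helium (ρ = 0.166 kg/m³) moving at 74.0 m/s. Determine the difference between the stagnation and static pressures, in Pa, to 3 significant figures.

ΔP ≈ 455 Pa

The dynamic pressure equals the rise in static pressure at the stagnation point: ΔP = ½ρv².
ΔP = ½·0.166·74.0² = 455 Pa.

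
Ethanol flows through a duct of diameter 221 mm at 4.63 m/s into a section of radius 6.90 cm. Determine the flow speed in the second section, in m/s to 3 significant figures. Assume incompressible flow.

Mass conservation (A₁v₁ = A₂v₂) gives v₂ = 4.63 × 384/150 = 11.9 m/s.

v₂ ≈ 11.9 m/s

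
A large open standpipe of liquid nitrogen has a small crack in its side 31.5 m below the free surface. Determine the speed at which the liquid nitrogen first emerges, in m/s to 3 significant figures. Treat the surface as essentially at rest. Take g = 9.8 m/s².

Bernoulli from surface to hole (P equal, v_surface ≈ 0): v = √(2gh) = √(2×9.8×31.5) = 24.8 m/s.

v = 24.8 m/s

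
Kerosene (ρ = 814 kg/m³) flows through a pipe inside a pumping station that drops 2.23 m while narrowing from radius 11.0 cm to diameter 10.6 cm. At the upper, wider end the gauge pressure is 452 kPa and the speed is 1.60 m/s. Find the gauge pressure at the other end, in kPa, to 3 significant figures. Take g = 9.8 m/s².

By continuity, v₂ = v₁·A₁/A₂ = 1.60·(380/88.2) = 6.89 m/s.
Bernoulli: P₁ + ½ρv₁² + ρg h₁ = P₂ + ½ρv₂² + ρg h₂, so P₂ = P₁ + ½ρ(v₁² − v₂²) − ρg(h₂ − h₁).
P₂ = 452000 + ½·814·(1.60² − 6.89²) − 814·9.8·(−2.23) = 452000 + (-18300) − (-17800) = 451000 Pa.

P₂ = 451 kPa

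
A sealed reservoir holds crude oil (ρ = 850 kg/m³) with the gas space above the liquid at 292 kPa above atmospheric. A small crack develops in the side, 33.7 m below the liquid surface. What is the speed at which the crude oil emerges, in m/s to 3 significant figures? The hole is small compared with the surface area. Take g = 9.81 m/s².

v ≈ 36.7 m/s

Take point 1 at the surface (v₁ ≈ 0) and point 2 at the hole (at atmospheric pressure). Bernoulli: P₁ + ρg h = P_atm + ½ρv₂².
With P₁ − P_atm = 292000 Pa, v₂ = √(2gh + 2ΔP/ρ) = √(2·9.81·33.7 + 2·292000/850) = 36.7 m/s.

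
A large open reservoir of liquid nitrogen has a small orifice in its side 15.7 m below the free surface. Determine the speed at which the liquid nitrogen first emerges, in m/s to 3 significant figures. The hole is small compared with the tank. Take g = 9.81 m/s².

v ≈ 17.6 m/s

Torricelli's result v = √(2gh) gives v = √(2·9.81·15.7) = 17.6 m/s.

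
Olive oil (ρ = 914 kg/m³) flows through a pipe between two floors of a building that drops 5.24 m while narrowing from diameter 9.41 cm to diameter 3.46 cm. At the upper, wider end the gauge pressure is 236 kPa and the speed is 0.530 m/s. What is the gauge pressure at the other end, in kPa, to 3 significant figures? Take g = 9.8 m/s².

By continuity, v₂ = v₁·A₁/A₂ = 0.530·(69.5/9.40) = 3.92 m/s.
Energy conservation along the streamline gives P₂ = P₁ − ½ρ(v₂² − v₁²) − ρg(h₂ − h₁).
P₂ = 236000 + ½·914·(0.530² − 3.92²) − 914·9.8·(−5.24) = 236000 + (-6890) − (-46900) = 276000 Pa.

P₂ ≈ 276 kPa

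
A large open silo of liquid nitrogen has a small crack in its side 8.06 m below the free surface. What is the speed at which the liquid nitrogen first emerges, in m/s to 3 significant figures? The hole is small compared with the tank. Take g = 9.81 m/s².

Bernoulli from surface to hole (P equal, v_surface ≈ 0): v = √(2gh) = √(2×9.81×8.06) = 12.6 m/s.

v ≈ 12.6 m/s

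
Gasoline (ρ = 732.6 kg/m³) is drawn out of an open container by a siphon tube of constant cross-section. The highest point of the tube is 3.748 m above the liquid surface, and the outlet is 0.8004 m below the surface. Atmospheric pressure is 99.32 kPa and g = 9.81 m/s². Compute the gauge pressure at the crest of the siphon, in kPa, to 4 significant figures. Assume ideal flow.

From the surface to the outlet (both open to atmosphere, surface at rest): v = √(2g·h_out) = √(2·9.81·0.8004) = 3.963 m/s.
With constant cross-section the crest speed equals v; applying Bernoulli from the surface up to the crest, P_top = P_atm − ½ρv² − ρg·h_top.
P_top = 99320 − ½·732.6·3.963² − 732.6·9.81·3.748 = 66630 Pa. So P_gauge = P_top − P_atm = -32690 Pa.

-32.69 kPa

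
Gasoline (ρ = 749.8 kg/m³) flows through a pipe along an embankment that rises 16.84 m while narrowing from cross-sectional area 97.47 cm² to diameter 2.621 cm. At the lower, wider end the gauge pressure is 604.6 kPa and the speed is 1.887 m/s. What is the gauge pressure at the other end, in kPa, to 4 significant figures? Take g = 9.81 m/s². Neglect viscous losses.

P₂ ≈ 46.40 kPa

Continuity gives A₁v₁ = A₂v₂, so v₂ = (97.47 cm²)/(5.395 cm²) × 1.887 m/s = 34.09 m/s.
Applying Bernoulli between the two ends and solving for P₂: P₂ = P₁ + ½ρ(v₁² − v₂²) − ρgΔh.
P₂ = 604600 + ½·749.8·(1.887² − 34.09²) − 749.8·9.81·(+16.84) = 604600 + (-434300) − (123900) = 46400 Pa.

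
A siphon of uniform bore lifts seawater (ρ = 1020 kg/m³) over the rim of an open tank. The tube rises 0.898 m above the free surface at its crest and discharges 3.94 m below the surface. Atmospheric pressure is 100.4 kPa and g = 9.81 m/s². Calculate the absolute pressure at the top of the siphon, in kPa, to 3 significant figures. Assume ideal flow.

P_top ≈ 52.0 kPa

The outlet speed comes from Torricelli: v = √(2g·3.94) = 8.79 m/s.
With constant cross-section the crest speed equals v; applying Bernoulli from the surface up to the crest, P_top = P_atm − ½ρv² − ρg·h_top.
P_top = 100400 − ½·1020·8.79² − 1020·9.81·0.898 = 52000 Pa.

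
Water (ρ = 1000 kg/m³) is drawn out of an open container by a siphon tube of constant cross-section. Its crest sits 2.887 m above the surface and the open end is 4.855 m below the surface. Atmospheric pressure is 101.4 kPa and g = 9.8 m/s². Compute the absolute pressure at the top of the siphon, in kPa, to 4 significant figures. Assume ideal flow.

From the surface to the outlet (both open to atmosphere, surface at rest): v = √(2g·h_out) = √(2·9.8·4.855) = 9.755 m/s.
Continuity keeps v the same throughout the tube; from surface to crest, P_atm + 0 = P_top + ½ρv² + ρg·h_top.
P_top = 101400 − ½·1000·9.755² − 1000·9.8·2.887 = 25530 Pa.

P_top = 25.53 kPa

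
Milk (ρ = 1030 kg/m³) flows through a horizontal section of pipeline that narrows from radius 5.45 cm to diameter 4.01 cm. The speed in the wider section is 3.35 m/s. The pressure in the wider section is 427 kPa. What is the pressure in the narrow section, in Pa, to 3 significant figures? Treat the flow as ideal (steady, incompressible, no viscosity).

P₂ ≈ 117000 Pa

Mass conservation (A₁v₁ = A₂v₂) gives v₂ = 3.35 × 93.3/12.6 = 24.8 m/s.
With no height change, Bernoulli's equation is P₁ + ½ρv₁² = P₂ + ½ρv₂².
P₂ = P₁ − ½ρ(v₂² − v₁²) = 427000 − ½·1030·(24.8² − 3.35²) = 427000 − 310000 = 117000 Pa.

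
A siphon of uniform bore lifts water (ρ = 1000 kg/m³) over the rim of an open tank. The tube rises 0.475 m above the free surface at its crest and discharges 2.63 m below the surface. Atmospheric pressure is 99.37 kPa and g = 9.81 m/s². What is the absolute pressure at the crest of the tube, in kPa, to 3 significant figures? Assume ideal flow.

P_top ≈ 68.9 kPa

The outlet speed comes from Torricelli: v = √(2g·2.63) = 7.18 m/s.
Continuity keeps v the same throughout the tube; from surface to crest, P_atm + 0 = P_top + ½ρv² + ρg·h_top.
P_top = 99370 − ½·1000·7.18² − 1000·9.81·0.475 = 68900 Pa.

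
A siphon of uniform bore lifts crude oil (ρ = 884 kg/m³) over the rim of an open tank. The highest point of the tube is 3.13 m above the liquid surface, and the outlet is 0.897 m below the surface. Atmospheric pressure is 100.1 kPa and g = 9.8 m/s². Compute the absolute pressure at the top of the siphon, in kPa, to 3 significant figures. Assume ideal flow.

The outlet speed comes from Torricelli: v = √(2g·0.897) = 4.19 m/s.
With constant cross-section the crest speed equals v; applying Bernoulli from the surface up to the crest, P_top = P_atm − ½ρv² − ρg·h_top.
P_top = 100100 − ½·884·4.19² − 884·9.8·3.13 = 65200 Pa.

P_top ≈ 65.2 kPa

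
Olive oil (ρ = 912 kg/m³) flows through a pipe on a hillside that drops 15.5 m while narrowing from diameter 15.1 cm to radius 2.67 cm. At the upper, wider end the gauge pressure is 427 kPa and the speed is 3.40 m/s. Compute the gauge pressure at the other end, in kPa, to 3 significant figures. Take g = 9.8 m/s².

234 kPa

The volume flow rate is constant, so v₂ = (A₁/A₂)v₁ = (179/22.4)·3.40 = 27.2 m/s.
Energy conservation along the streamline gives P₂ = P₁ − ½ρ(v₂² − v₁²) − ρg(h₂ − h₁).
P₂ = 427000 + ½·912·(3.40² − 27.2²) − 912·9.8·(−15.5) = 427000 + (-332000) − (-139000) = 234000 Pa.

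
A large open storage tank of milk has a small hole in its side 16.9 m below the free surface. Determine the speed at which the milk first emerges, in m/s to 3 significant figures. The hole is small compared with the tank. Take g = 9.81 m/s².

Torricelli's result v = √(2gh) gives v = √(2·9.81·16.9) = 18.2 m/s.

v ≈ 18.2 m/s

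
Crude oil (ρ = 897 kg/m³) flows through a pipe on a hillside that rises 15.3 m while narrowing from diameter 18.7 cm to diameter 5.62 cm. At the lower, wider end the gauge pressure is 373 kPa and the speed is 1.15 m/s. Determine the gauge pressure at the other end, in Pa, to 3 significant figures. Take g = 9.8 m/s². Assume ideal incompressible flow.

P₂ ≈ 166000 Pa

Mass conservation (A₁v₁ = A₂v₂) gives v₂ = 1.15 × 275/24.8 = 12.7 m/s.
Energy conservation along the streamline gives P₂ = P₁ − ½ρ(v₂² − v₁²) − ρg(h₂ − h₁).
P₂ = 373000 + ½·897·(1.15² − 12.7²) − 897·9.8·(+15.3) = 373000 + (-72100) − (134000) = 166000 Pa.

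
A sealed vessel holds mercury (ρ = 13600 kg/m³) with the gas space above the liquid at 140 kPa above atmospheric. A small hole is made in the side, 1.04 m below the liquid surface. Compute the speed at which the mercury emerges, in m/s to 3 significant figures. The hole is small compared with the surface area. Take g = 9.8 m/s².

Take point 1 at the surface (v₁ ≈ 0) and point 2 at the hole (at atmospheric pressure). Bernoulli: P₁ + ρg h = P_atm + ½ρv₂².
With P₁ − P_atm = 140000 Pa, v₂ = √(2gh + 2ΔP/ρ) = √(2·9.8·1.04 + 2·140000/13600) = 6.40 m/s.

v ≈ 6.40 m/s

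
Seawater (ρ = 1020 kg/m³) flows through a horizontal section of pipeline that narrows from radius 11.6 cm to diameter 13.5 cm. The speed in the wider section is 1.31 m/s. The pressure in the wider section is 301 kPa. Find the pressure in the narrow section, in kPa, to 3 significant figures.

P₂ ≈ 294 kPa

The volume flow rate is constant, so v₂ = (A₁/A₂)v₁ = (423/143)·1.31 = 3.87 m/s.
Along the horizontal streamline, P + ½ρv² is constant.
P₂ = P₁ − ½ρ(v₂² − v₁²) = 301000 − ½·1020·(3.87² − 1.31²) = 301000 − 6760 = 294000 Pa.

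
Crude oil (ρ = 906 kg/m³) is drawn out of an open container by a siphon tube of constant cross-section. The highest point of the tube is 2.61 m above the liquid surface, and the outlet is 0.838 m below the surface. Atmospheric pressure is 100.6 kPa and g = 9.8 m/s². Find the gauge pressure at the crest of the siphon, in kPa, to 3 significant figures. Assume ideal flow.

P_gauge ≈ -30.6 kPa

Bernoulli surface→outlet gives ½v² = g·h_out, so v = √(2·9.8·0.838) = 4.05 m/s.
Continuity keeps v the same throughout the tube; from surface to crest, P_atm + 0 = P_top + ½ρv² + ρg·h_top.
P_top = 100600 − ½·906·4.05² − 906·9.8·2.61 = 70000 Pa. So P_gauge = P_top − P_atm = -30600 Pa.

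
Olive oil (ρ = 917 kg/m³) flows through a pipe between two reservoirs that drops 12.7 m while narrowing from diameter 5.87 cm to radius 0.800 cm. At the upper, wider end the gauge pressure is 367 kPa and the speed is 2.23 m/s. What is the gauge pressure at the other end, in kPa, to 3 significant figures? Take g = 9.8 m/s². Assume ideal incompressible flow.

Mass conservation (A₁v₁ = A₂v₂) gives v₂ = 2.23 × 27.1/2.01 = 30.0 m/s.
Applying Bernoulli between the two ends and solving for P₂: P₂ = P₁ + ½ρ(v₁² − v₂²) − ρgΔh.
P₂ = 367000 + ½·917·(2.23² − 30.0²) − 917·9.8·(−12.7) = 367000 + (-411000) − (-114000) = 70300 Pa.

P₂ ≈ 70.3 kPa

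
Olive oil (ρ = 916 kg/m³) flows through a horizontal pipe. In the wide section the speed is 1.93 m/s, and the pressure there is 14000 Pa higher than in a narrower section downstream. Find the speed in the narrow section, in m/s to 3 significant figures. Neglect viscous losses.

v₂ ≈ 5.86 m/s

With h₁ = h₂, rearranging Bernoulli gives v₂ = √(v₁² + 2ΔP/ρ).
v₂ = √(1.93² + 2·14000/916) = √(3.72 + 30.6) = 5.86 m/s.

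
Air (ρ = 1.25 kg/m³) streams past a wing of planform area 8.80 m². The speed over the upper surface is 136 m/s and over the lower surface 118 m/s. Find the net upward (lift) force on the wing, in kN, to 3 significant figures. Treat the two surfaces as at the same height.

F ≈ 25.1 kN

With equal heights on the two surfaces, Bernoulli gives P_lower − P_upper = ½ρ(v_upper² − v_lower²).
ΔP = ½·1.25·(136² − 118²) = 2860 Pa.
Lift = ΔP · A = 2860 × 8.80 = 25100 N.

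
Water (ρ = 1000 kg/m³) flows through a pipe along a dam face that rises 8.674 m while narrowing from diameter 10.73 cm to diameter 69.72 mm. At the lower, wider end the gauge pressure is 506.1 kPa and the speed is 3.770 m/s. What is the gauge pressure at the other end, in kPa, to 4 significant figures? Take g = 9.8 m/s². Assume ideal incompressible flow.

P₂ = 388.3 kPa

The volume flow rate is constant, so v₂ = (A₁/A₂)v₁ = (90.43/38.18)·3.770 = 8.929 m/s.
Energy conservation along the streamline gives P₂ = P₁ − ½ρ(v₂² − v₁²) − ρg(h₂ − h₁).
P₂ = 506100 + ½·1000·(3.770² − 8.929²) − 1000·9.8·(+8.674) = 506100 + (-32760) − (85010) = 388300 Pa.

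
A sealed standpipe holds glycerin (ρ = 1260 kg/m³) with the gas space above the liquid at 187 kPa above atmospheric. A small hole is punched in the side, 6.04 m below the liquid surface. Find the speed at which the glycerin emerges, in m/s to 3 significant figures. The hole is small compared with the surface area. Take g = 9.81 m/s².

v = 20.4 m/s

Take point 1 at the surface (v₁ ≈ 0) and point 2 at the hole (at atmospheric pressure). Bernoulli: P₁ + ρg h = P_atm + ½ρv₂².
With P₁ − P_atm = 187000 Pa, v₂ = √(2gh + 2ΔP/ρ) = √(2·9.81·6.04 + 2·187000/1260) = 20.4 m/s.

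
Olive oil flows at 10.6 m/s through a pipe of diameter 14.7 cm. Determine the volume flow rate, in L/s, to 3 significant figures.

Q = 180 L/s

Q = A·v = 0.0170 m² × 10.6 m/s = 0.180 m³/s.
Converting: 0.180 m³/s × 1000 = 180 L/s.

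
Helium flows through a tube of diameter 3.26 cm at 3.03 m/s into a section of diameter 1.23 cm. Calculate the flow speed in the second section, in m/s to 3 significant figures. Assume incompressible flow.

By continuity, v₂ = v₁·A₁/A₂ = 3.03·(8.35/1.19) = 21.3 m/s.

v₂ ≈ 21.3 m/s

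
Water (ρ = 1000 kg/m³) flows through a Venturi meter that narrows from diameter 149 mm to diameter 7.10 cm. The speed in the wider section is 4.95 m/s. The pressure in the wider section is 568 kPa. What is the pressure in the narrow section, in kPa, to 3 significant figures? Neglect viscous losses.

By continuity, v₂ = v₁·A₁/A₂ = 4.95·(174/39.6) = 21.8 m/s.
The pipe is horizontal, so Bernoulli reduces to P₁ + ½ρv₁² = P₂ + ½ρv₂².
P₂ = P₁ − ½ρ(v₂² − v₁²) = 568000 − ½·1000·(21.8² − 4.95²) = 568000 − 225000 = 343000 Pa.

P₂ ≈ 343 kPa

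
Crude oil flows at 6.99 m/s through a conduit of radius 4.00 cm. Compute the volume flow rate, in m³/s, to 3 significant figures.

0.0351 m³/s

Q = A·v = 0.00503 m² × 6.99 m/s = 0.0351 m³/s.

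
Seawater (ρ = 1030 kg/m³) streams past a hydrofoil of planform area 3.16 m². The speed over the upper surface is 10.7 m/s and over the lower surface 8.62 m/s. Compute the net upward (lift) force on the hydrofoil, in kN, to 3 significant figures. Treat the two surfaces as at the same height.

F = 65.4 kN

From P + ½ρv² = const at equal height, P_low − P_up = ½ρ(v_up² − v_low²).
ΔP = ½·1030·(10.7² − 8.62²) = 20700 Pa.
Lift = ΔP · A = 20700 × 3.16 = 65400 N.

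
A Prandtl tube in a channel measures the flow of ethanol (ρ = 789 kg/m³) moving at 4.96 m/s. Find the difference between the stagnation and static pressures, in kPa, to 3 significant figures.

ΔP = 9.71 kPa

The dynamic pressure equals the rise in static pressure at the stagnation point: ΔP = ½ρv².
ΔP = ½·789·4.96² = 9710 Pa.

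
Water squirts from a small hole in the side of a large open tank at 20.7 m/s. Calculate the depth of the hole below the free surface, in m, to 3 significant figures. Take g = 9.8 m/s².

h ≈ 21.9 m

For a small hole in a large open tank, ½v² = gh, giving h = v²/(2g).
h = 20.7²/(2·9.8) = 428/19.60 = 21.9 m.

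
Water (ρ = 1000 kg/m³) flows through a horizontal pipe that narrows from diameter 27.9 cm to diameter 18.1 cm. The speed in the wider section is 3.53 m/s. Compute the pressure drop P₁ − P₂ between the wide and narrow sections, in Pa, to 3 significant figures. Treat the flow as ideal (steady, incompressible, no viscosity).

28900 Pa

By continuity, v₂ = v₁·A₁/A₂ = 3.53·(611/257) = 8.39 m/s.
The pipe is horizontal, so Bernoulli reduces to P₁ + ½ρv₁² = P₂ + ½ρv₂².
P₁ − P₂ = ½·1000·(8.39² − 3.53²) = ½·1000·57.9 = 28900 Pa.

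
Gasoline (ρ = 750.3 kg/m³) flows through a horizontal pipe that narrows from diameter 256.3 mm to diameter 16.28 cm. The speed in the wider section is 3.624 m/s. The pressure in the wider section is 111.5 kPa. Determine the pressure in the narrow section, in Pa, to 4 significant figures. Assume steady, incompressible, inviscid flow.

Mass conservation (A₁v₁ = A₂v₂) gives v₂ = 3.624 × 515.9/208.2 = 8.982 m/s.
With no height change, Bernoulli's equation is P₁ + ½ρv₁² = P₂ + ½ρv₂².
P₂ = P₁ − ½ρ(v₂² − v₁²) = 111500 − ½·750.3·(8.982² − 3.624²) = 111500 − 25340 = 86160 Pa.

P₂ = 86160 Pa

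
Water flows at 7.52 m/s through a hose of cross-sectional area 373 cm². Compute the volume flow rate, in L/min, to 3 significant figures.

Q = A·v = 0.0373 m² × 7.52 m/s = 0.280 m³/s.
Converting: 0.280 m³/s × 60000 = 16800 L/min.

Q = 16800 L/min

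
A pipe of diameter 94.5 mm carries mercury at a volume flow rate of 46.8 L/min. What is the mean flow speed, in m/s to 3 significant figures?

v = 0.111 m/s

Q = 46.8 L/min = 0.000780 m³/s.
v = Q/A = 0.000780 / 0.00701 = 0.111 m/s.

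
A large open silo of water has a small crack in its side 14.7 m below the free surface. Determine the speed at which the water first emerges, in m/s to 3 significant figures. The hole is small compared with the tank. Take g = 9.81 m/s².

v ≈ 17.0 m/s

The surface is effectively still and both ends are open, so ½v² = gh and v = √(2·9.81·14.7) = 17.0 m/s.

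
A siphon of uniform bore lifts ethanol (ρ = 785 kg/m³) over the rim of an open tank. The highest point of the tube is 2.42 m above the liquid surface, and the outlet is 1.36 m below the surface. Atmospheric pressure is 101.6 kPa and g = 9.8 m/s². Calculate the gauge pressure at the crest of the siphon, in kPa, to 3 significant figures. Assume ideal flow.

Bernoulli surface→outlet gives ½v² = g·h_out, so v = √(2·9.8·1.36) = 5.16 m/s.
The bore is uniform, so the speed at the crest is the same v. Bernoulli surface→crest: P_atm = P_top + ½ρv² + ρg·h_top.
P_top = 101600 − ½·785·5.16² − 785·9.8·2.42 = 72500 Pa. So P_gauge = P_top − P_atm = -29100 Pa.

-29.1 kPa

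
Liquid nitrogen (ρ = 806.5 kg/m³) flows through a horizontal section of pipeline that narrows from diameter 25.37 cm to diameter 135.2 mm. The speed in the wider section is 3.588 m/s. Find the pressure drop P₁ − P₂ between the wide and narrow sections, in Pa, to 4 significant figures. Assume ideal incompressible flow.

Continuity gives A₁v₁ = A₂v₂, so v₂ = (505.5 cm²)/(143.6 cm²) × 3.588 m/s = 12.63 m/s.
With no height change, Bernoulli's equation is P₁ + ½ρv₁² = P₂ + ½ρv₂².
P₁ − P₂ = ½·806.5·(12.63² − 3.588²) = ½·806.5·146.7 = 59170 Pa.

ΔP = 59170 Pa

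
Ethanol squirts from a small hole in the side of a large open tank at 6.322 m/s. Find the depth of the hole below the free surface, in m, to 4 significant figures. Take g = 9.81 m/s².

h = 2.037 m

Torricelli: v = √(2gh), so h = v²/(2g).
h = 6.322²/(2·9.81) = 39.97/19.62 = 2.037 m.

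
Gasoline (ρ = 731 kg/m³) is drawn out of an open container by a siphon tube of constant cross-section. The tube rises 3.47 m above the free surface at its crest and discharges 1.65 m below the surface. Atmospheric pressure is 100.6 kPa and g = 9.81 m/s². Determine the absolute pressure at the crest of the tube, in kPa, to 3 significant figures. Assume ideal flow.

The outlet speed comes from Torricelli: v = √(2g·1.65) = 5.69 m/s.
With constant cross-section the crest speed equals v; applying Bernoulli from the surface up to the crest, P_top = P_atm − ½ρv² − ρg·h_top.
P_top = 100600 − ½·731·5.69² − 731·9.81·3.47 = 63900 Pa.

P_top ≈ 63.9 kPa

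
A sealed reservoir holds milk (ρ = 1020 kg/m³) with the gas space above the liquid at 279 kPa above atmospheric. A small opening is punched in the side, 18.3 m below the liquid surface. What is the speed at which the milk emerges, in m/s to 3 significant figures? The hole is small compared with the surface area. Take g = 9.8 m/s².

v = 30.1 m/s

Take point 1 at the surface (v₁ ≈ 0) and point 2 at the hole (at atmospheric pressure). Bernoulli: P₁ + ρg h = P_atm + ½ρv₂².
With P₁ − P_atm = 279000 Pa, v₂ = √(2gh + 2ΔP/ρ) = √(2·9.8·18.3 + 2·279000/1020) = 30.1 m/s.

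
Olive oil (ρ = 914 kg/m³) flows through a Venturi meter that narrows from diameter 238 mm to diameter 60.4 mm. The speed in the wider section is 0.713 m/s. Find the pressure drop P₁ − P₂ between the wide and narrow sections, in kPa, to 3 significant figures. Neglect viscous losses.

Mass conservation (A₁v₁ = A₂v₂) gives v₂ = 0.713 × 445/28.7 = 11.1 m/s.
The pipe is horizontal, so Bernoulli reduces to P₁ + ½ρv₁² = P₂ + ½ρv₂².
P₁ − P₂ = ½·914·(11.1² − 0.713²) = ½·914·122 = 55800 Pa.

55.8 kPa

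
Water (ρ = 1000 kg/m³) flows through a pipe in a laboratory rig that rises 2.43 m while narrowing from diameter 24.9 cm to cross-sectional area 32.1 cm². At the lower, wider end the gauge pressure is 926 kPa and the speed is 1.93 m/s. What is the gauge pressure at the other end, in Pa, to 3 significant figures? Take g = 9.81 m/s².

Mass conservation (A₁v₁ = A₂v₂) gives v₂ = 1.93 × 487/32.1 = 29.3 m/s.
Applying Bernoulli between the two ends and solving for P₂: P₂ = P₁ + ½ρ(v₁² − v₂²) − ρgΔh.
P₂ = 926000 + ½·1000·(1.93² − 29.3²) − 1000·9.81·(+2.43) = 926000 + (-427000) − (23800) = 475000 Pa.

P₂ ≈ 475000 Pa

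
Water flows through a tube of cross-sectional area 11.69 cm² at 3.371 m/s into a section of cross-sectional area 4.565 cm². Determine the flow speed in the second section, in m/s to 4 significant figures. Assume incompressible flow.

v₂ ≈ 8.632 m/s

Mass conservation (A₁v₁ = A₂v₂) gives v₂ = 3.371 × 11.69/4.565 = 8.632 m/s.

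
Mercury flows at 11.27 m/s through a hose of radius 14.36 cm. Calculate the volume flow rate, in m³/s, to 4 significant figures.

Q = A·v = 0.06478 m² × 11.27 m/s = 0.7301 m³/s.

Q ≈ 0.7301 m³/s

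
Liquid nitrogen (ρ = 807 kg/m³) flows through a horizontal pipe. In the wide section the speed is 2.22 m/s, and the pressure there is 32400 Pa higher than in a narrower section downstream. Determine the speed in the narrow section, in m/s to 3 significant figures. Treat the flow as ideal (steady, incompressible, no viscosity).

v₂ = 9.23 m/s

Horizontal Bernoulli: P₁ + ½ρv₁² = P₂ + ½ρv₂², so v₂² = v₁² + 2(P₁ − P₂)/ρ.
v₂ = √(2.22² + 2·32400/807) = √(4.93 + 80.3) = 9.23 m/s.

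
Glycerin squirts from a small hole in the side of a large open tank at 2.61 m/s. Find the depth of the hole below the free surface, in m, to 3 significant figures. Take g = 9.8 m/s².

h = 0.348 m

For a small hole in a large open tank, ½v² = gh, giving h = v²/(2g).
h = 2.61²/(2·9.8) = 6.81/19.60 = 0.348 m.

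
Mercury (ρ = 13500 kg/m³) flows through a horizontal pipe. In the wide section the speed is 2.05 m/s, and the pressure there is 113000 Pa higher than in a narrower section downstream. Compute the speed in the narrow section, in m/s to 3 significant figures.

With h₁ = h₂, rearranging Bernoulli gives v₂ = √(v₁² + 2ΔP/ρ).
v₂ = √(2.05² + 2·113000/13500) = √(4.20 + 16.7) = 4.58 m/s.

v₂ ≈ 4.58 m/s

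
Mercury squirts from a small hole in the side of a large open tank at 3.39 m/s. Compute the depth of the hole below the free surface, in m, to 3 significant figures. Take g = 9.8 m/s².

0.586 m

Torricelli: v = √(2gh), so h = v²/(2g).
h = 3.39²/(2·9.8) = 11.5/19.60 = 0.586 m.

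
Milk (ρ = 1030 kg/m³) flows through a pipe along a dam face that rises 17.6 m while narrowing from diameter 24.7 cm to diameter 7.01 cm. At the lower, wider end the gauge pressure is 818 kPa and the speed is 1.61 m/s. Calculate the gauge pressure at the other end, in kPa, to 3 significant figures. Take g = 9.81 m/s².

Mass conservation (A₁v₁ = A₂v₂) gives v₂ = 1.61 × 479/38.6 = 20.0 m/s.
Applying Bernoulli between the two ends and solving for P₂: P₂ = P₁ + ½ρ(v₁² − v₂²) − ρgΔh.
P₂ = 818000 + ½·1030·(1.61² − 20.0²) − 1030·9.81·(+17.6) = 818000 + (-204000) − (178000) = 436000 Pa.

436 kPa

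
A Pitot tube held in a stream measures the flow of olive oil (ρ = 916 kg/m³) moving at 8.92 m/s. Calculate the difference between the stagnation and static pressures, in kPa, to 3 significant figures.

At the stagnation point the flow is brought to rest, so Bernoulli gives P_stag − P_static = ½ρv².
ΔP = ½·916·8.92² = 36400 Pa.

ΔP ≈ 36.4 kPa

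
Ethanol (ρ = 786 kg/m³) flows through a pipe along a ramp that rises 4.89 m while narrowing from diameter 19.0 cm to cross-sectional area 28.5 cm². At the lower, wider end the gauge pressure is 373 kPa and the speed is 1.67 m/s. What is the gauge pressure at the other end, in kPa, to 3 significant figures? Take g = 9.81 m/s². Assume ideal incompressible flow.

Mass conservation (A₁v₁ = A₂v₂) gives v₂ = 1.67 × 284/28.5 = 16.6 m/s.
Bernoulli: P₁ + ½ρv₁² + ρg h₁ = P₂ + ½ρv₂² + ρg h₂, so P₂ = P₁ + ½ρ(v₁² − v₂²) − ρg(h₂ − h₁).
P₂ = 373000 + ½·786·(1.67² − 16.6²) − 786·9.81·(+4.89) = 373000 + (-107000) − (37700) = 228000 Pa.

P₂ ≈ 228 kPa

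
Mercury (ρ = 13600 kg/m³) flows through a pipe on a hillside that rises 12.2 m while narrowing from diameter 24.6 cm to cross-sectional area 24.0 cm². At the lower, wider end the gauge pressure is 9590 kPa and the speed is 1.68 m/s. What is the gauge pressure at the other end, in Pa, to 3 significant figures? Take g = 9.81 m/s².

P₂ ≈ 454000 Pa

Continuity gives A₁v₁ = A₂v₂, so v₂ = (475 cm²)/(24.0 cm²) × 1.68 m/s = 33.3 m/s.
Energy conservation along the streamline gives P₂ = P₁ − ½ρ(v₂² − v₁²) − ρg(h₂ − h₁).
P₂ = 9590000 + ½·13600·(1.68² − 33.3²) − 13600·9.81·(+12.2) = 9590000 + (-7510000) − (1630000) = 454000 Pa.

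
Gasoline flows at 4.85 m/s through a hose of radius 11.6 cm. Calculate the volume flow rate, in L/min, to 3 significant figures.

12300 L/min

Q = A·v = 0.0423 m² × 4.85 m/s = 0.205 m³/s.
Converting: 0.205 m³/s × 60000 = 12300 L/min.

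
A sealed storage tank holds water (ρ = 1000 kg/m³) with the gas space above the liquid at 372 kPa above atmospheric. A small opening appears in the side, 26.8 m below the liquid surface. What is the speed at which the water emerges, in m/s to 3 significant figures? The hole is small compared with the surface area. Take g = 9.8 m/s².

Take point 1 at the surface (v₁ ≈ 0) and point 2 at the hole (at atmospheric pressure). Bernoulli: P₁ + ρg h = P_atm + ½ρv₂².
With P₁ − P_atm = 372000 Pa, v₂ = √(2gh + 2ΔP/ρ) = √(2·9.8·26.8 + 2·372000/1000) = 35.6 m/s.

v ≈ 35.6 m/s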